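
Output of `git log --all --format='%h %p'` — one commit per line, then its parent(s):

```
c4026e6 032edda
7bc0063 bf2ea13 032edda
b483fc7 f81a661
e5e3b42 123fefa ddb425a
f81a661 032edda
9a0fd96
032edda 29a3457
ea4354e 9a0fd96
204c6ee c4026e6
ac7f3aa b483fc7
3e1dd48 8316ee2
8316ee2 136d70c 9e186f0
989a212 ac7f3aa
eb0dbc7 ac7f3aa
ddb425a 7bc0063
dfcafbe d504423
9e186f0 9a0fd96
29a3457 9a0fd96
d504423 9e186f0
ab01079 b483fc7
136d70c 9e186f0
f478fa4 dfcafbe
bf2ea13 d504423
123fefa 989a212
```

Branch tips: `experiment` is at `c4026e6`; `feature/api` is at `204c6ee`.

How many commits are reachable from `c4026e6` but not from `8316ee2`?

3

Reachable from c4026e6: {032edda, 29a3457, 9a0fd96, c4026e6}.
Reachable from 8316ee2: {136d70c, 8316ee2, 9a0fd96, 9e186f0}.
In c4026e6's history but not 8316ee2's: {032edda, 29a3457, c4026e6} — 3 commits.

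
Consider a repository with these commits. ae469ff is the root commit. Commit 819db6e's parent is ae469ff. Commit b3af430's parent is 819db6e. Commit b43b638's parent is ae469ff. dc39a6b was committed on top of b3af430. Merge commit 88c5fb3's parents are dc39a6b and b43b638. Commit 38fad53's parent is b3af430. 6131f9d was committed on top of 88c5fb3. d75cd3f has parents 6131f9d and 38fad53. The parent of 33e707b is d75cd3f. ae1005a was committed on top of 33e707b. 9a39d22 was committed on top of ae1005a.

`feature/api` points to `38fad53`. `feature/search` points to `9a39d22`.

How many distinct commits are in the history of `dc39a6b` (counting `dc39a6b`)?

4

Walking parent pointers from dc39a6b: reachable set = {819db6e, ae469ff, b3af430, dc39a6b}.
That is 4 commits.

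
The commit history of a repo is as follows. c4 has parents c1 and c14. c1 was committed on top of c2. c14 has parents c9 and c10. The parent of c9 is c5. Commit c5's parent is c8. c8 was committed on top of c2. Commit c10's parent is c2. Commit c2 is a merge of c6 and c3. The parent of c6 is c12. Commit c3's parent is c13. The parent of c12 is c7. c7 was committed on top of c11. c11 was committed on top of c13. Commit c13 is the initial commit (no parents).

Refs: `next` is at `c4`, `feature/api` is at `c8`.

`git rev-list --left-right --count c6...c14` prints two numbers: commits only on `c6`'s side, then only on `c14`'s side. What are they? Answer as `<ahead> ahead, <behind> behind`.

Reachable from c6: {c11, c12, c13, c6, c7}.
Reachable from c14: {c10, c11, c12, c13, c14, c2, c3, c5, c6, c7, c8, c9}.
Only in c6's history (ahead): {} — 0.
Only in c14's history (behind): {c10, c14, c2, c3, c5, c8, c9} — 7.

0 ahead, 7 behind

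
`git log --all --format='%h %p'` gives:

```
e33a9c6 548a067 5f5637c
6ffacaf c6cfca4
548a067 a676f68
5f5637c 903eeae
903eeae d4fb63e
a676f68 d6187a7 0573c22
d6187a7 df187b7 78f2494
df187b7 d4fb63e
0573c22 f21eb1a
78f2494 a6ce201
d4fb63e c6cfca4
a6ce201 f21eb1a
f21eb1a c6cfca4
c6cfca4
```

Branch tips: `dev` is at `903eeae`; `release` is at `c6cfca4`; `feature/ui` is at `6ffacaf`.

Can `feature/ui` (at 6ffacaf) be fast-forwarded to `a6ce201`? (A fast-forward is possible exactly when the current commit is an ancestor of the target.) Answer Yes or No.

No

A fast-forward from 6ffacaf to a6ce201 is possible iff 6ffacaf is an ancestor of a6ce201.
Ancestors of a6ce201: {a6ce201, c6cfca4, f21eb1a}.
6ffacaf is not among them, so fast-forward is not possible.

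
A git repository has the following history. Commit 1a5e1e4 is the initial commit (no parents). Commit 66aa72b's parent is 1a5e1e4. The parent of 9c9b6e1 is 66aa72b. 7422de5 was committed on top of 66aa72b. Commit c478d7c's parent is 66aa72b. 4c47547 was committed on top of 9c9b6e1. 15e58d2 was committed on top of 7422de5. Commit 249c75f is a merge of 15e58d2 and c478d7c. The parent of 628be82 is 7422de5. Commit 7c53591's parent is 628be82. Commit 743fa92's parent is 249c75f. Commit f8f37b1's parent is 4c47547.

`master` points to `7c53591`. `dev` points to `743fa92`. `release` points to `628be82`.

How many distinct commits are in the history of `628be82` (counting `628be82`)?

4

Walking parent pointers from 628be82: reachable set = {1a5e1e4, 628be82, 66aa72b, 7422de5}.
That is 4 commits.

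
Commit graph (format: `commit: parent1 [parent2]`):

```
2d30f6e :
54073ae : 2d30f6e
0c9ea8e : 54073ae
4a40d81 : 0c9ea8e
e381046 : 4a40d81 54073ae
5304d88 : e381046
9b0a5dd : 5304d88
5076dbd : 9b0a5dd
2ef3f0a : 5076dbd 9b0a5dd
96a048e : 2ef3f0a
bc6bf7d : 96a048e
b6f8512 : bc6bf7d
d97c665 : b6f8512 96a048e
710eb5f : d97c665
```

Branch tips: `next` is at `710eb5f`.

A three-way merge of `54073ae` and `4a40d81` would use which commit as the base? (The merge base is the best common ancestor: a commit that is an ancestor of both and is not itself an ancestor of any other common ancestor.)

Ancestors of 54073ae: {2d30f6e, 54073ae}.
Ancestors of 4a40d81: {0c9ea8e, 2d30f6e, 4a40d81, 54073ae}.
Common ancestors: {2d30f6e, 54073ae}.
Among these, 54073ae is not an ancestor of any other common ancestor — it is the merge base.

54073ae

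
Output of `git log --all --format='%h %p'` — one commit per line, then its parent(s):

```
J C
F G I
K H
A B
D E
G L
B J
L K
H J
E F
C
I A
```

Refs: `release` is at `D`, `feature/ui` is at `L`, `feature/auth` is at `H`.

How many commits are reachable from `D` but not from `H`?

Reachable from D: {A, B, C, D, E, F, G, H, I, J, K, L}.
Reachable from H: {C, H, J}.
In D's history but not H's: {A, B, D, E, F, G, I, K, L} — 9 commits.

9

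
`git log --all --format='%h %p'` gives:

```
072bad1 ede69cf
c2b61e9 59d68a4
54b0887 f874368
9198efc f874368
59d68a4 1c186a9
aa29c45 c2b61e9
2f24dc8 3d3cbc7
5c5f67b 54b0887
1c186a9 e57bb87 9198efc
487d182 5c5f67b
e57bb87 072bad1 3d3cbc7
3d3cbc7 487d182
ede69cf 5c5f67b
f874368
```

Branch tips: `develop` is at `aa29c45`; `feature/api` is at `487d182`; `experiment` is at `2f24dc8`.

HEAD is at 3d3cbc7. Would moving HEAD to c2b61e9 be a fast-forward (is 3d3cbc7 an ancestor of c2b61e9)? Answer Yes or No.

A fast-forward from 3d3cbc7 to c2b61e9 is possible iff 3d3cbc7 is an ancestor of c2b61e9.
Ancestors of c2b61e9: {072bad1, 1c186a9, 3d3cbc7, 487d182, 54b0887, 59d68a4, 5c5f67b, 9198efc, c2b61e9, e57bb87, ede69cf, f874368}.
3d3cbc7 is among them, so fast-forward is possible.

Yes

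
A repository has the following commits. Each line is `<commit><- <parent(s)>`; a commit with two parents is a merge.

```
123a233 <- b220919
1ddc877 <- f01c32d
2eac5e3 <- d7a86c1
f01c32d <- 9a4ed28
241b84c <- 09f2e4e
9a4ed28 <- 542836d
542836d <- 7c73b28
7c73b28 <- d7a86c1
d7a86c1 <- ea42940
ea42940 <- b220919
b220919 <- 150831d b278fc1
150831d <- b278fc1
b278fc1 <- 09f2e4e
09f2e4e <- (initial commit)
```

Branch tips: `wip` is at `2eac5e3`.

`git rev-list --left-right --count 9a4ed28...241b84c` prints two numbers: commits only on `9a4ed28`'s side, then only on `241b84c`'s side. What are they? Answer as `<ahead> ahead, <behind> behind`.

Reachable from 9a4ed28: {09f2e4e, 150831d, 542836d, 7c73b28, 9a4ed28, b220919, b278fc1, d7a86c1, ea42940}.
Reachable from 241b84c: {09f2e4e, 241b84c}.
Only in 9a4ed28's history (ahead): {150831d, 542836d, 7c73b28, 9a4ed28, b220919, b278fc1, d7a86c1, ea42940} — 8.
Only in 241b84c's history (behind): {241b84c} — 1.

8 ahead, 1 behind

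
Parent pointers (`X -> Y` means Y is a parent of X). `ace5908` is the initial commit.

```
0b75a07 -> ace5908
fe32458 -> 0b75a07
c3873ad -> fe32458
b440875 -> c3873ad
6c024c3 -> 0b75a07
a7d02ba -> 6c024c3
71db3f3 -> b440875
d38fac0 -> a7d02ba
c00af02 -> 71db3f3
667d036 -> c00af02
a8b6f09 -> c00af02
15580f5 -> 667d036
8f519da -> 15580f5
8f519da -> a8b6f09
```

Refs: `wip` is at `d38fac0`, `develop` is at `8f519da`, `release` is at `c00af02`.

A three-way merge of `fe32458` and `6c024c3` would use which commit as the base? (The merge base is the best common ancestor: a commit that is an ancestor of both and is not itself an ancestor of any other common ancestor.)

Ancestors of fe32458: {0b75a07, ace5908, fe32458}.
Ancestors of 6c024c3: {0b75a07, 6c024c3, ace5908}.
Common ancestors: {0b75a07, ace5908}.
Among these, 0b75a07 is not an ancestor of any other common ancestor — it is the merge base.

0b75a07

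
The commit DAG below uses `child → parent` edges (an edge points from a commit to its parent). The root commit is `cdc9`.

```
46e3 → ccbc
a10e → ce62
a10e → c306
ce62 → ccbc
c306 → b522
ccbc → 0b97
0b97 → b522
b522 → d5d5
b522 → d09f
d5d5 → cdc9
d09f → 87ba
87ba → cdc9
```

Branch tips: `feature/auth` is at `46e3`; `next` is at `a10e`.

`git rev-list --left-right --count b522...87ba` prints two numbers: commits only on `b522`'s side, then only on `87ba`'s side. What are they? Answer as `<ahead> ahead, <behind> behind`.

3 ahead, 0 behind

Reachable from b522: {87ba, b522, cdc9, d09f, d5d5}.
Reachable from 87ba: {87ba, cdc9}.
Only in b522's history (ahead): {b522, d09f, d5d5} — 3.
Only in 87ba's history (behind): {} — 0.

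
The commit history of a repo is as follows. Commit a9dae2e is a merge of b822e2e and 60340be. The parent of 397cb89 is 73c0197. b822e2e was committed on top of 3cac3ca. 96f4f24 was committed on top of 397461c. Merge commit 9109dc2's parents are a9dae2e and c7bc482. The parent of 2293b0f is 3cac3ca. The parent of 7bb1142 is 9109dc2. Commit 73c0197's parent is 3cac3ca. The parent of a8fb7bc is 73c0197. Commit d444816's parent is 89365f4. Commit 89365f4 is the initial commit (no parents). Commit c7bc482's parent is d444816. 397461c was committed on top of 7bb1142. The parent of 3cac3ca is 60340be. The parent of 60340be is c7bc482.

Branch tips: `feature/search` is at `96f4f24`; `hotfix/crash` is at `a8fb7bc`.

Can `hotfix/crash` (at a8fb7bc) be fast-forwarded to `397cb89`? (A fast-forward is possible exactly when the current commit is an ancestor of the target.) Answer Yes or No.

A fast-forward from a8fb7bc to 397cb89 is possible iff a8fb7bc is an ancestor of 397cb89.
Ancestors of 397cb89: {397cb89, 3cac3ca, 60340be, 73c0197, 89365f4, c7bc482, d444816}.
a8fb7bc is not among them, so fast-forward is not possible.

No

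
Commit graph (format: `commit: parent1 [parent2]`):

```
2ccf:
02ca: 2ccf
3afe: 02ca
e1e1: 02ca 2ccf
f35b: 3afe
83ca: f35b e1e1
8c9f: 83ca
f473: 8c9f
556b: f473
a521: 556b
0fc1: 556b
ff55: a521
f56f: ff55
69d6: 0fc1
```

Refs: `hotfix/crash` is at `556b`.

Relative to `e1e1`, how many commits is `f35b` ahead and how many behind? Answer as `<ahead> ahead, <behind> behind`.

2 ahead, 1 behind

Reachable from f35b: {02ca, 2ccf, 3afe, f35b}.
Reachable from e1e1: {02ca, 2ccf, e1e1}.
Only in f35b's history (ahead): {3afe, f35b} — 2.
Only in e1e1's history (behind): {e1e1} — 1.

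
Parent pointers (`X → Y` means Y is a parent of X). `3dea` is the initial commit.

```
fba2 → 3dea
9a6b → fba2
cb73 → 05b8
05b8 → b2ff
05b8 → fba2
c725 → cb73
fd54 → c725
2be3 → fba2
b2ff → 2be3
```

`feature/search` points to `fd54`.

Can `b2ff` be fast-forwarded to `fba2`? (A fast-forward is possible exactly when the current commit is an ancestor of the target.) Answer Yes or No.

A fast-forward from b2ff to fba2 is possible iff b2ff is an ancestor of fba2.
Ancestors of fba2: {3dea, fba2}.
b2ff is not among them, so fast-forward is not possible.

No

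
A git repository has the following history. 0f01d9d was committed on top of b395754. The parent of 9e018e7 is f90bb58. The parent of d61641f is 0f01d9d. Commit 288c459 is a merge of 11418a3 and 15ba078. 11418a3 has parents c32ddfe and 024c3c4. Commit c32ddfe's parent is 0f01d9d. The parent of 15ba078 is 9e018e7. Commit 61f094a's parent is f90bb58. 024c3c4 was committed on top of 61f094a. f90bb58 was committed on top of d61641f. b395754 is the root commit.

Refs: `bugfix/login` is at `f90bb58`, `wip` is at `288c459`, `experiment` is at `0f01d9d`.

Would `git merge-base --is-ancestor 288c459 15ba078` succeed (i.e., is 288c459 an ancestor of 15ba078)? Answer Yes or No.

No

Ancestors of 15ba078: {0f01d9d, 15ba078, 9e018e7, b395754, d61641f, f90bb58}.
288c459 is not in that set, so it is not an ancestor of 15ba078.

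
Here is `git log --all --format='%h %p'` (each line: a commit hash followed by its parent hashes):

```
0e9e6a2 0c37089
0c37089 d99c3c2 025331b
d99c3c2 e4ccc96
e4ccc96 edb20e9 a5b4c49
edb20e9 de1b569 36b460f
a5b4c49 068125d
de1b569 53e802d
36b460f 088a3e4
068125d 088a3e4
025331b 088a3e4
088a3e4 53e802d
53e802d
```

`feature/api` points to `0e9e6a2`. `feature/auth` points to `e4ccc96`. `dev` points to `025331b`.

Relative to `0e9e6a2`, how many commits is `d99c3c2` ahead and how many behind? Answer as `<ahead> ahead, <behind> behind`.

0 ahead, 3 behind

Reachable from d99c3c2: {068125d, 088a3e4, 36b460f, 53e802d, a5b4c49, d99c3c2, de1b569, e4ccc96, edb20e9}.
Reachable from 0e9e6a2: {025331b, 068125d, 088a3e4, 0c37089, 0e9e6a2, 36b460f, 53e802d, a5b4c49, d99c3c2, de1b569, e4ccc96, edb20e9}.
Only in d99c3c2's history (ahead): {} — 0.
Only in 0e9e6a2's history (behind): {025331b, 0c37089, 0e9e6a2} — 3.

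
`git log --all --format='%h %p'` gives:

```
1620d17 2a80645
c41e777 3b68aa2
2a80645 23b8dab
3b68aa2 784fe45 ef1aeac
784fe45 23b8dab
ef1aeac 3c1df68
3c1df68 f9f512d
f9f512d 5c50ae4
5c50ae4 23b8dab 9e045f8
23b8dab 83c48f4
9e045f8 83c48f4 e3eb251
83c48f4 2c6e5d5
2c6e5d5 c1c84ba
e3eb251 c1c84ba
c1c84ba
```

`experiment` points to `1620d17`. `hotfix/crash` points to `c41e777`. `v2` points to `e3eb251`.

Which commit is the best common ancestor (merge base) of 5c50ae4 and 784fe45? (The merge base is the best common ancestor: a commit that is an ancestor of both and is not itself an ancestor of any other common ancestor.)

23b8dab

Ancestors of 5c50ae4: {23b8dab, 2c6e5d5, 5c50ae4, 83c48f4, 9e045f8, c1c84ba, e3eb251}.
Ancestors of 784fe45: {23b8dab, 2c6e5d5, 784fe45, 83c48f4, c1c84ba}.
Common ancestors: {23b8dab, 2c6e5d5, 83c48f4, c1c84ba}.
Among these, 23b8dab is not an ancestor of any other common ancestor — it is the merge base.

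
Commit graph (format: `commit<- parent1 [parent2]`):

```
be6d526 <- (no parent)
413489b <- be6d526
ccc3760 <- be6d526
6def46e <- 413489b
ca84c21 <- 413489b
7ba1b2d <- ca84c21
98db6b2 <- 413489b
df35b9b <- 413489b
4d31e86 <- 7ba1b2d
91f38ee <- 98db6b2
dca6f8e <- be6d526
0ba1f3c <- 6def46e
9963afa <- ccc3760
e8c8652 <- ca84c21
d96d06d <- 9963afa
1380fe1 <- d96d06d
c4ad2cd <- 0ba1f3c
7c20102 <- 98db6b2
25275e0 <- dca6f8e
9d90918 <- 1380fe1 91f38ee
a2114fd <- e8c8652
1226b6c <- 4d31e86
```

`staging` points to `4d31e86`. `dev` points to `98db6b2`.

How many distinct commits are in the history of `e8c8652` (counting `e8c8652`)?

Walking parent pointers from e8c8652: reachable set = {413489b, be6d526, ca84c21, e8c8652}.
That is 4 commits.

4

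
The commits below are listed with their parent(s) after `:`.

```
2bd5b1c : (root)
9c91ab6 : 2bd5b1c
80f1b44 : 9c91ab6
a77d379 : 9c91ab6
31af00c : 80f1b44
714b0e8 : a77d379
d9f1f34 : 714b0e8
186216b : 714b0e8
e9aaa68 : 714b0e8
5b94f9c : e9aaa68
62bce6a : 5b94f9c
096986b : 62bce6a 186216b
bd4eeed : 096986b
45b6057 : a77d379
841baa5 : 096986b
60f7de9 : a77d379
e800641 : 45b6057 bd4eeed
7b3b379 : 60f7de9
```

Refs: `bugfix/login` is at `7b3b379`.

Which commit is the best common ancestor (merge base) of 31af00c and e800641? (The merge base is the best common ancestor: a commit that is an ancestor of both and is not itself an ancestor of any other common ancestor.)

9c91ab6

Ancestors of 31af00c: {2bd5b1c, 31af00c, 80f1b44, 9c91ab6}.
Ancestors of e800641: {096986b, 186216b, 2bd5b1c, 45b6057, 5b94f9c, 62bce6a, 714b0e8, 9c91ab6, a77d379, bd4eeed, e800641, e9aaa68}.
Common ancestors: {2bd5b1c, 9c91ab6}.
Among these, 9c91ab6 is not an ancestor of any other common ancestor — it is the merge base.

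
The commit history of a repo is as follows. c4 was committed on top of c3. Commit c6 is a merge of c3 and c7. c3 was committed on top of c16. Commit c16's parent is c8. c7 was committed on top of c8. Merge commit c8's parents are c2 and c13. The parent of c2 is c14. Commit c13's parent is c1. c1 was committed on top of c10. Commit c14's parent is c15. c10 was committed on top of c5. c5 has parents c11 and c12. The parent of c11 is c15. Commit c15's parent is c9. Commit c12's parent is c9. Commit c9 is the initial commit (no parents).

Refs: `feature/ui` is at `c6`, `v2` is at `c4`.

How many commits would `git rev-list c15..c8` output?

9

Reachable from c8: {c1, c10, c11, c12, c13, c14, c15, c2, c5, c8, c9}.
Reachable from c15: {c15, c9}.
In c8's history but not c15's: {c1, c10, c11, c12, c13, c14, c2, c5, c8} — 9 commits.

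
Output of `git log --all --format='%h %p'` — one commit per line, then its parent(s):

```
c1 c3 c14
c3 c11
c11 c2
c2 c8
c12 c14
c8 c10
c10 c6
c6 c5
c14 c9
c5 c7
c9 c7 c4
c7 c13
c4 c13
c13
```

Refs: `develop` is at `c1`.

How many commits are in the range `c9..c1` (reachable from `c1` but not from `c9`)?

9

Reachable from c1: {c1, c10, c11, c13, c14, c2, c3, c4, c5, c6, c7, c8, c9}.
Reachable from c9: {c13, c4, c7, c9}.
In c1's history but not c9's: {c1, c10, c11, c14, c2, c3, c5, c6, c8} — 9 commits.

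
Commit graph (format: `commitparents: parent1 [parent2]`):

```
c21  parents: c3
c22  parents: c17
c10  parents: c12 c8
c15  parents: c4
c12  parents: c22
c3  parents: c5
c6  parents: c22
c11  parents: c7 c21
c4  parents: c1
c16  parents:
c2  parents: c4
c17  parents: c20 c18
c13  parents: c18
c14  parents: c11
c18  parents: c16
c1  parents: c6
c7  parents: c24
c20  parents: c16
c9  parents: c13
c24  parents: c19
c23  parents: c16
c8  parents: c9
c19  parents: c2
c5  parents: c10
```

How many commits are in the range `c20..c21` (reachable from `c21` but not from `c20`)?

Reachable from c21: {c10, c12, c13, c16, c17, c18, c20, c21, c22, c3, c5, c8, c9}.
Reachable from c20: {c16, c20}.
In c21's history but not c20's: {c10, c12, c13, c17, c18, c21, c22, c3, c5, c8, c9} — 11 commits.

11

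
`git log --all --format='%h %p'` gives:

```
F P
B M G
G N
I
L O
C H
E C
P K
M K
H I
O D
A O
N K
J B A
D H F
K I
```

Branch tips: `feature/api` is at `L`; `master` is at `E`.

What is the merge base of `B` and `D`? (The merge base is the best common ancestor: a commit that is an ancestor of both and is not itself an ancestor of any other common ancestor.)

Ancestors of B: {B, G, I, K, M, N}.
Ancestors of D: {D, F, H, I, K, P}.
Common ancestors: {I, K}.
Among these, K is not an ancestor of any other common ancestor — it is the merge base.

K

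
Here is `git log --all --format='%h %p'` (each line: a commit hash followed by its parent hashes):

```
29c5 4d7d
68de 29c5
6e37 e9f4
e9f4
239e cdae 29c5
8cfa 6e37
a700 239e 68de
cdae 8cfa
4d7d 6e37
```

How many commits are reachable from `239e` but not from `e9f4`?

Reachable from 239e: {239e, 29c5, 4d7d, 6e37, 8cfa, cdae, e9f4}.
Reachable from e9f4: {e9f4}.
In 239e's history but not e9f4's: {239e, 29c5, 4d7d, 6e37, 8cfa, cdae} — 6 commits.

6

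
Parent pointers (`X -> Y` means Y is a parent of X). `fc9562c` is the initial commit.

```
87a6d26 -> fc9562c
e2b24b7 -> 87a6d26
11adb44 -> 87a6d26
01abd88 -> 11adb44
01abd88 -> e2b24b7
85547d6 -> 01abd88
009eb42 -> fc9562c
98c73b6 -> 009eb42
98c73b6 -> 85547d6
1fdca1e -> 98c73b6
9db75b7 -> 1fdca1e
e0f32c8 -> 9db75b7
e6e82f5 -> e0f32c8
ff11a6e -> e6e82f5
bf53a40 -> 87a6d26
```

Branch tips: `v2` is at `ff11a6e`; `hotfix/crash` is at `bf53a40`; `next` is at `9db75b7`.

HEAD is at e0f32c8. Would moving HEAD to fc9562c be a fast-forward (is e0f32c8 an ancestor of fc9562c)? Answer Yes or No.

No

A fast-forward from e0f32c8 to fc9562c is possible iff e0f32c8 is an ancestor of fc9562c.
Ancestors of fc9562c: {fc9562c}.
e0f32c8 is not among them, so fast-forward is not possible.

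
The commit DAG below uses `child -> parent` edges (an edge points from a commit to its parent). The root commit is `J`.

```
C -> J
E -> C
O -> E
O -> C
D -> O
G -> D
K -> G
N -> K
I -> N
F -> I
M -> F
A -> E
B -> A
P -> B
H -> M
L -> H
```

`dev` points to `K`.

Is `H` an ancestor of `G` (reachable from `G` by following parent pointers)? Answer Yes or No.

No

Ancestors of G: {C, D, E, G, J, O}.
H is not in that set, so it is not an ancestor of G.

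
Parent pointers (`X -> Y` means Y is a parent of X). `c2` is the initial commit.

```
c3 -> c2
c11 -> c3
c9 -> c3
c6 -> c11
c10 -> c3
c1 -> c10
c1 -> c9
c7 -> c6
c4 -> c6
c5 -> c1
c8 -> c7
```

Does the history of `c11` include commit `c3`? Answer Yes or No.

Yes

Ancestors of c11 (commits reachable by following parents): {c11, c2, c3}.
c3 is in that set, so it is an ancestor of c11.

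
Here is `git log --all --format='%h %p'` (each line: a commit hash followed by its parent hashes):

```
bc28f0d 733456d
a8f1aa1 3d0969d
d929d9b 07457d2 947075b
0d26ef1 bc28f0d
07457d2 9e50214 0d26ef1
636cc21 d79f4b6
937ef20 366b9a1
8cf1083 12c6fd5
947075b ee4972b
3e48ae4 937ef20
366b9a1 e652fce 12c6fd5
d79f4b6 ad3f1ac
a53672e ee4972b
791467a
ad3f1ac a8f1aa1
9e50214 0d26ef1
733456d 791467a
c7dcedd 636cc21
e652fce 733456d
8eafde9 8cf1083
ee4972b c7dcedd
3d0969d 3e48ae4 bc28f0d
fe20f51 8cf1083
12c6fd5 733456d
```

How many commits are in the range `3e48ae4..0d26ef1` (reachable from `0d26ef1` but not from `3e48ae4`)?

2

Reachable from 0d26ef1: {0d26ef1, 733456d, 791467a, bc28f0d}.
Reachable from 3e48ae4: {12c6fd5, 366b9a1, 3e48ae4, 733456d, 791467a, 937ef20, e652fce}.
In 0d26ef1's history but not 3e48ae4's: {0d26ef1, bc28f0d} — 2 commits.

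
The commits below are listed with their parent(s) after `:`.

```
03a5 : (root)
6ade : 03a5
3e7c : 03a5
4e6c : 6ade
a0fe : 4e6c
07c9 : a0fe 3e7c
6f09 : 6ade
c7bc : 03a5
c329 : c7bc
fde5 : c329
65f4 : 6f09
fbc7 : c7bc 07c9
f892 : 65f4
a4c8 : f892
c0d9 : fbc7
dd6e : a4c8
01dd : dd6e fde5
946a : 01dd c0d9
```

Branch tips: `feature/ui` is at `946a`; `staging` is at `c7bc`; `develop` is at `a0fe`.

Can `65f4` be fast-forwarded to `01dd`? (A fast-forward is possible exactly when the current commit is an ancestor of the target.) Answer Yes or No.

A fast-forward from 65f4 to 01dd is possible iff 65f4 is an ancestor of 01dd.
Ancestors of 01dd: {01dd, 03a5, 65f4, 6ade, 6f09, a4c8, c329, c7bc, dd6e, f892, fde5}.
65f4 is among them, so fast-forward is possible.

Yes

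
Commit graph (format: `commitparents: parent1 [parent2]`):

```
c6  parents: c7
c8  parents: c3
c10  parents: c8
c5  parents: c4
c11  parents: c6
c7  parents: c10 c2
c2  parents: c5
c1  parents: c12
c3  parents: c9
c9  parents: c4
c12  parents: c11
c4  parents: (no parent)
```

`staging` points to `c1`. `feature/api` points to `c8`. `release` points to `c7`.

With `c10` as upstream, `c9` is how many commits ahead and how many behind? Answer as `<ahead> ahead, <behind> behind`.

0 ahead, 3 behind

Reachable from c9: {c4, c9}.
Reachable from c10: {c10, c3, c4, c8, c9}.
Only in c9's history (ahead): {} — 0.
Only in c10's history (behind): {c10, c3, c8} — 3.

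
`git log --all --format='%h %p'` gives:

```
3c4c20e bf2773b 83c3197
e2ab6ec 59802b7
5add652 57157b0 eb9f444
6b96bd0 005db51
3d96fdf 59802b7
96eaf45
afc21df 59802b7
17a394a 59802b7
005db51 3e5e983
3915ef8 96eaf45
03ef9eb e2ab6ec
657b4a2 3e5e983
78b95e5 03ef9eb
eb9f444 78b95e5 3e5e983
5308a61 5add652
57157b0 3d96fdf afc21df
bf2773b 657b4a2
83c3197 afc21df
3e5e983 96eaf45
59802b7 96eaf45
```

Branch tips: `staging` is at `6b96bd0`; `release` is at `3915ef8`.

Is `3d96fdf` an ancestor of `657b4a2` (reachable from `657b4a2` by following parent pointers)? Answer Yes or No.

No

Ancestors of 657b4a2: {3e5e983, 657b4a2, 96eaf45}.
3d96fdf is not in that set, so it is not an ancestor of 657b4a2.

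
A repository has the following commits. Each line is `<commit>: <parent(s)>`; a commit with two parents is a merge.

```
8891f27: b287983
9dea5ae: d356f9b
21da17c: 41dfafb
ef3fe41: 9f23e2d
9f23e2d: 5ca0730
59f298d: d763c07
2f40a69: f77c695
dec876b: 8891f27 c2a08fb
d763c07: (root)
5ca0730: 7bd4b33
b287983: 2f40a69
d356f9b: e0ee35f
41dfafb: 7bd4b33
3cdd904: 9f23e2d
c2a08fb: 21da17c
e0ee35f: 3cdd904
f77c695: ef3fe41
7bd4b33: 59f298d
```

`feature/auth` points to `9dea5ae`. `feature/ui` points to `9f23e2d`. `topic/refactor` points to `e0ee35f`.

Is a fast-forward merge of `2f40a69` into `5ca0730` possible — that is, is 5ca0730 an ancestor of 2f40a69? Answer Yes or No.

A fast-forward from 5ca0730 to 2f40a69 is possible iff 5ca0730 is an ancestor of 2f40a69.
Ancestors of 2f40a69: {2f40a69, 59f298d, 5ca0730, 7bd4b33, 9f23e2d, d763c07, ef3fe41, f77c695}.
5ca0730 is among them, so fast-forward is possible.

Yes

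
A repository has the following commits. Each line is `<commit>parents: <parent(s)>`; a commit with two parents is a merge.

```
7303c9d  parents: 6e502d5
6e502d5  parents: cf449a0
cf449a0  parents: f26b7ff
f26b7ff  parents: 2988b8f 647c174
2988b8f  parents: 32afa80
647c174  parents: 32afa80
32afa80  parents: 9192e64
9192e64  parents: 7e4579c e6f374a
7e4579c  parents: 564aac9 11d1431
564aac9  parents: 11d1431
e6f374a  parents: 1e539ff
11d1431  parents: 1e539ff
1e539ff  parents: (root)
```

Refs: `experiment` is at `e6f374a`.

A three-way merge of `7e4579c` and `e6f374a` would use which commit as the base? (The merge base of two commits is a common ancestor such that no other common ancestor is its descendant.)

Ancestors of 7e4579c: {11d1431, 1e539ff, 564aac9, 7e4579c}.
Ancestors of e6f374a: {1e539ff, e6f374a}.
Common ancestors: {1e539ff}.
The only common ancestor is 1e539ff, so it is the merge base.

1e539ff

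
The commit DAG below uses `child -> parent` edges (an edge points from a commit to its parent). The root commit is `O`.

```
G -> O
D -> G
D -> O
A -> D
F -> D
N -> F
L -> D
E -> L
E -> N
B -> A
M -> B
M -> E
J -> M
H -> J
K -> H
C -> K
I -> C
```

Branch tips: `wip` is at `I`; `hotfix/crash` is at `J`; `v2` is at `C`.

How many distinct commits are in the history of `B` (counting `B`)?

5

Walking parent pointers from B: reachable set = {A, B, D, G, O}.
That is 5 commits.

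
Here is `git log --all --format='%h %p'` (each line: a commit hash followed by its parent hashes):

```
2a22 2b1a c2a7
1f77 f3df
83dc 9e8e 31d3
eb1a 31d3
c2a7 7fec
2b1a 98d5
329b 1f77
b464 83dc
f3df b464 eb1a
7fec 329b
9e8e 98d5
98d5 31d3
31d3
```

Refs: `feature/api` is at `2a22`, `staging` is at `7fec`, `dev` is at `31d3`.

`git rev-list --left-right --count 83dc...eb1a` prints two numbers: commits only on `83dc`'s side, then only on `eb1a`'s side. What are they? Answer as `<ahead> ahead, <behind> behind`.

3 ahead, 1 behind

Reachable from 83dc: {31d3, 83dc, 98d5, 9e8e}.
Reachable from eb1a: {31d3, eb1a}.
Only in 83dc's history (ahead): {83dc, 98d5, 9e8e} — 3.
Only in eb1a's history (behind): {eb1a} — 1.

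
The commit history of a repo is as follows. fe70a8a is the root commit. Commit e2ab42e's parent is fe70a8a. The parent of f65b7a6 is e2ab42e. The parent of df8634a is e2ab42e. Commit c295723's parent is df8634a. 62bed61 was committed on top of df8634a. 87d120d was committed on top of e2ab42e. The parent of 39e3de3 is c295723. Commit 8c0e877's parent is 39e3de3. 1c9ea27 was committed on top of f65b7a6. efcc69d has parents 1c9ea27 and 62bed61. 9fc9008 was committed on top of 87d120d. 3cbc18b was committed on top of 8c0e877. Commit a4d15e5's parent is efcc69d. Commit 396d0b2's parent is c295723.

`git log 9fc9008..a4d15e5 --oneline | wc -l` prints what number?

Reachable from a4d15e5: {1c9ea27, 62bed61, a4d15e5, df8634a, e2ab42e, efcc69d, f65b7a6, fe70a8a}.
Reachable from 9fc9008: {87d120d, 9fc9008, e2ab42e, fe70a8a}.
In a4d15e5's history but not 9fc9008's: {1c9ea27, 62bed61, a4d15e5, df8634a, efcc69d, f65b7a6} — 6 commits.

6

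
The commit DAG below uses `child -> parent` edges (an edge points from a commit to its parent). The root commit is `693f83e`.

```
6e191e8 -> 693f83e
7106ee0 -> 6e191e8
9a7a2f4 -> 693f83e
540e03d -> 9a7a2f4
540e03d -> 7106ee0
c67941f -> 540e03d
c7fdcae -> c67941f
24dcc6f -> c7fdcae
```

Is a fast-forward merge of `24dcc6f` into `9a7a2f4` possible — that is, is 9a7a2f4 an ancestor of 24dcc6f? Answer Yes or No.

A fast-forward from 9a7a2f4 to 24dcc6f is possible iff 9a7a2f4 is an ancestor of 24dcc6f.
Ancestors of 24dcc6f: {24dcc6f, 540e03d, 693f83e, 6e191e8, 7106ee0, 9a7a2f4, c67941f, c7fdcae}.
9a7a2f4 is among them, so fast-forward is possible.

Yes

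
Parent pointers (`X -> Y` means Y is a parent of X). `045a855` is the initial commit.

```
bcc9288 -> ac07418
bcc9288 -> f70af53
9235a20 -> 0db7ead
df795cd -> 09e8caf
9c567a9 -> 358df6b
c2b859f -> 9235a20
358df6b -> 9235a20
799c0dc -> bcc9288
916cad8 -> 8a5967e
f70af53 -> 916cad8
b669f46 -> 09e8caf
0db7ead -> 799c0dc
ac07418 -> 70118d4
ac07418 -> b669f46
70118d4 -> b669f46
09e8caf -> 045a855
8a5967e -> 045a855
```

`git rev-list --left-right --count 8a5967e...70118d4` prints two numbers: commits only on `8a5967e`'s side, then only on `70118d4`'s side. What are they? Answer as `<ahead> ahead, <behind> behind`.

Reachable from 8a5967e: {045a855, 8a5967e}.
Reachable from 70118d4: {045a855, 09e8caf, 70118d4, b669f46}.
Only in 8a5967e's history (ahead): {8a5967e} — 1.
Only in 70118d4's history (behind): {09e8caf, 70118d4, b669f46} — 3.

1 ahead, 3 behind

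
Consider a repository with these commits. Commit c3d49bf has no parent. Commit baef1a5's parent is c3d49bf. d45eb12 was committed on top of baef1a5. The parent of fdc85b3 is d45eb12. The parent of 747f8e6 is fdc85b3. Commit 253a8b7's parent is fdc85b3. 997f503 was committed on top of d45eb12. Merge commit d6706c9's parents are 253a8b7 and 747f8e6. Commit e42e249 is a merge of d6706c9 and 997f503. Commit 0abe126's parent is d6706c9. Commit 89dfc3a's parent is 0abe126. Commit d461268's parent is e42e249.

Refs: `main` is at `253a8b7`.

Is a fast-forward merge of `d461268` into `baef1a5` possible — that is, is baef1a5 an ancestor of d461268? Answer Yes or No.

A fast-forward from baef1a5 to d461268 is possible iff baef1a5 is an ancestor of d461268.
Ancestors of d461268: {253a8b7, 747f8e6, 997f503, baef1a5, c3d49bf, d45eb12, d461268, d6706c9, e42e249, fdc85b3}.
baef1a5 is among them, so fast-forward is possible.

Yes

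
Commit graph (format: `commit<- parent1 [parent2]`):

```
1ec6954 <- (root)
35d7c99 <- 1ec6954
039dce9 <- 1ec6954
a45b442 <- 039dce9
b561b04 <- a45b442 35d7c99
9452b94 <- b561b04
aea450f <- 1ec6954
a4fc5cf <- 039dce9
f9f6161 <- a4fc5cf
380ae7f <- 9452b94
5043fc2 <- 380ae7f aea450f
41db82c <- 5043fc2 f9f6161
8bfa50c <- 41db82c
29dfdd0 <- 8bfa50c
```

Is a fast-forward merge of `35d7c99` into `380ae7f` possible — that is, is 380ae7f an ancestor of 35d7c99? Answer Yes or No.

No

A fast-forward from 380ae7f to 35d7c99 is possible iff 380ae7f is an ancestor of 35d7c99.
Ancestors of 35d7c99: {1ec6954, 35d7c99}.
380ae7f is not among them, so fast-forward is not possible.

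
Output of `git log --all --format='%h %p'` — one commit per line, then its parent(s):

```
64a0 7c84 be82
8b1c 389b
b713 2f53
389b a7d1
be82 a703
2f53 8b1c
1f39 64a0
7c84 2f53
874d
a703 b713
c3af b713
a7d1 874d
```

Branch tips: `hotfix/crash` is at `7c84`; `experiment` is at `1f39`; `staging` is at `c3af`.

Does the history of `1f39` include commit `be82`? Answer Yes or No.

Yes

Ancestors of 1f39 (commits reachable by following parents): {1f39, 2f53, 389b, 64a0, 7c84, 874d, 8b1c, a703, a7d1, b713, be82}.
be82 is in that set, so it is an ancestor of 1f39.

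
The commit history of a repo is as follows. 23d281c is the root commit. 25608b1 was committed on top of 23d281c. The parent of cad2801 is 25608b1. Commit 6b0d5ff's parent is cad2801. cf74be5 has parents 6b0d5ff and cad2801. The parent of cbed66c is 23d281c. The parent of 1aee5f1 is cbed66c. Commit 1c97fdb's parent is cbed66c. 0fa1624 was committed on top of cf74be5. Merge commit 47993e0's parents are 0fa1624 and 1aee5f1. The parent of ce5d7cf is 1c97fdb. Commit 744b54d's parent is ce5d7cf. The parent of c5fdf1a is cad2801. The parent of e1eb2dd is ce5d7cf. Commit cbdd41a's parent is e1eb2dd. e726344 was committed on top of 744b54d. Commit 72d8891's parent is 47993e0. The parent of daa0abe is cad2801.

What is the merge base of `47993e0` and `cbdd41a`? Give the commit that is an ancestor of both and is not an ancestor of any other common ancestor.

Ancestors of 47993e0: {0fa1624, 1aee5f1, 23d281c, 25608b1, 47993e0, 6b0d5ff, cad2801, cbed66c, cf74be5}.
Ancestors of cbdd41a: {1c97fdb, 23d281c, cbdd41a, cbed66c, ce5d7cf, e1eb2dd}.
Common ancestors: {23d281c, cbed66c}.
Among these, cbed66c is not an ancestor of any other common ancestor — it is the merge base.

cbed66c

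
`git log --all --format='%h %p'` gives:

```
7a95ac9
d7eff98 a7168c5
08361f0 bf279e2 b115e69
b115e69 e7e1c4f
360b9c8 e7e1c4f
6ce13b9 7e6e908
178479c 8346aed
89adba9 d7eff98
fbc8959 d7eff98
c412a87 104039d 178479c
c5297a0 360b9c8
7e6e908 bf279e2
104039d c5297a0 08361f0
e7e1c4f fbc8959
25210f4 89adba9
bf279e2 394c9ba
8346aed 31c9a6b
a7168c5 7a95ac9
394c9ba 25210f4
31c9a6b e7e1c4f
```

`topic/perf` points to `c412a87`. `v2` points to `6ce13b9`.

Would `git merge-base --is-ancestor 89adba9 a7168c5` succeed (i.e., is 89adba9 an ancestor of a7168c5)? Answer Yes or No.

Ancestors of a7168c5: {7a95ac9, a7168c5}.
89adba9 is not in that set, so it is not an ancestor of a7168c5.

No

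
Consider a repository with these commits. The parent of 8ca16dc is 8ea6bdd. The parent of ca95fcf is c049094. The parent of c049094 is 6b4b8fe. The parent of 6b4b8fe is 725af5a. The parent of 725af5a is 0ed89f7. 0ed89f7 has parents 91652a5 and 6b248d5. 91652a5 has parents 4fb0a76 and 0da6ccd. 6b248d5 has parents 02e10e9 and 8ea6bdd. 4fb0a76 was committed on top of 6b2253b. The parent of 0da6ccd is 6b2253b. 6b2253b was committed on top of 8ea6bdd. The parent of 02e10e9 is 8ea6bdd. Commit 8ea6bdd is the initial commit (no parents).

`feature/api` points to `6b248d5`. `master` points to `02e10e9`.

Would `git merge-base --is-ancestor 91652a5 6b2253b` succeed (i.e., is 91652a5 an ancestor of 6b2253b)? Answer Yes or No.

No

Ancestors of 6b2253b: {6b2253b, 8ea6bdd}.
91652a5 is not in that set, so it is not an ancestor of 6b2253b.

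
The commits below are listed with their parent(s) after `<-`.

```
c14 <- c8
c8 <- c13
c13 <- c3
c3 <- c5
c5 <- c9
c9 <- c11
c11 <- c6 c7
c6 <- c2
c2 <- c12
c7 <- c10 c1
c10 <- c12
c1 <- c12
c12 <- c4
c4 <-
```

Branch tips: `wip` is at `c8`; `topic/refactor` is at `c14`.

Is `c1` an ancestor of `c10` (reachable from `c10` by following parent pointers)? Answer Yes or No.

No

Ancestors of c10: {c10, c12, c4}.
c1 is not in that set, so it is not an ancestor of c10.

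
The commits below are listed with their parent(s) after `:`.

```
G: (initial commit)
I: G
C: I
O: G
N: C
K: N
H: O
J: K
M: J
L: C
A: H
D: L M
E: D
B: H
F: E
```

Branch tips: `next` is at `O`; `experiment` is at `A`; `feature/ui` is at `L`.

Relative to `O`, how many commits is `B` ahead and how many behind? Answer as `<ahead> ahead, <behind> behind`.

Reachable from B: {B, G, H, O}.
Reachable from O: {G, O}.
Only in B's history (ahead): {B, H} — 2.
Only in O's history (behind): {} — 0.

2 ahead, 0 behind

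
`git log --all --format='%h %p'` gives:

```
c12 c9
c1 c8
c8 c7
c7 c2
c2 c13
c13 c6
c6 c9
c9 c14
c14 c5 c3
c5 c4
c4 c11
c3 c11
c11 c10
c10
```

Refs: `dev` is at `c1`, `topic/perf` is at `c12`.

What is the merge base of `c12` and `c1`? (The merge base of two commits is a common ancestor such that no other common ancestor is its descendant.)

Ancestors of c12: {c10, c11, c12, c14, c3, c4, c5, c9}.
Ancestors of c1: {c1, c10, c11, c13, c14, c2, c3, c4, c5, c6, c7, c8, c9}.
Common ancestors: {c10, c11, c14, c3, c4, c5, c9}.
Among these, c9 is not an ancestor of any other common ancestor — it is the merge base.

c9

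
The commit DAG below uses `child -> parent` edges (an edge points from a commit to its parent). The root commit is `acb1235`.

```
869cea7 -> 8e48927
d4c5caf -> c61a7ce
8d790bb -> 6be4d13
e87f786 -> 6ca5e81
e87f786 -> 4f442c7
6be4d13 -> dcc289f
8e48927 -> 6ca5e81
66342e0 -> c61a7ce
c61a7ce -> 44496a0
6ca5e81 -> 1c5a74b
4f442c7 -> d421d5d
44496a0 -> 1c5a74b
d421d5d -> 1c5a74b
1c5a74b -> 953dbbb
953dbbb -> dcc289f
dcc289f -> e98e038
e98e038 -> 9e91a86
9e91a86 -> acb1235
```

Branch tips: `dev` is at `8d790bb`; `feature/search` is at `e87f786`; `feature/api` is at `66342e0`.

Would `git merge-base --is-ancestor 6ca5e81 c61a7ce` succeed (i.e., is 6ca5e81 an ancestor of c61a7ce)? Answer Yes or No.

Ancestors of c61a7ce: {1c5a74b, 44496a0, 953dbbb, 9e91a86, acb1235, c61a7ce, dcc289f, e98e038}.
6ca5e81 is not in that set, so it is not an ancestor of c61a7ce.

No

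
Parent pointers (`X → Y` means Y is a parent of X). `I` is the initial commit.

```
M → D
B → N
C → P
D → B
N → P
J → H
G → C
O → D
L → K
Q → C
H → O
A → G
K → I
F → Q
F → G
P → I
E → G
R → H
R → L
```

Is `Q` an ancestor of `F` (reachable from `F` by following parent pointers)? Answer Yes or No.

Ancestors of F (commits reachable by following parents): {C, F, G, I, P, Q}.
Q is in that set, so it is an ancestor of F.

Yes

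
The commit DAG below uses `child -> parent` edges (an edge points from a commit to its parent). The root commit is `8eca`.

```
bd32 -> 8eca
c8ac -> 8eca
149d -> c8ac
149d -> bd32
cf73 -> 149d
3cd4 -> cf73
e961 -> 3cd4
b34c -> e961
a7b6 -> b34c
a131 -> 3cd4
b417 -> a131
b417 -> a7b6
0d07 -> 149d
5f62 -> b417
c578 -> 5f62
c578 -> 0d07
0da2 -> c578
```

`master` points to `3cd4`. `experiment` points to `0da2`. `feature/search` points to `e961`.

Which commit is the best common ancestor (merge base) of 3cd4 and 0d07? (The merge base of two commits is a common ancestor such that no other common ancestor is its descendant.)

149d

Ancestors of 3cd4: {149d, 3cd4, 8eca, bd32, c8ac, cf73}.
Ancestors of 0d07: {0d07, 149d, 8eca, bd32, c8ac}.
Common ancestors: {149d, 8eca, bd32, c8ac}.
Among these, 149d is not an ancestor of any other common ancestor — it is the merge base.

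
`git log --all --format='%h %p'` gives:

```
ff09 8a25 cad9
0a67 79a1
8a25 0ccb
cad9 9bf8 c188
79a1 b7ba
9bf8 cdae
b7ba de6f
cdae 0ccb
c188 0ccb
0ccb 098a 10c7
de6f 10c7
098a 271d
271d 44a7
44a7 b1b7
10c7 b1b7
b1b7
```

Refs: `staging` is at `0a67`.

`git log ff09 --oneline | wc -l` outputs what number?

12

Walking parent pointers from ff09: reachable set = {098a, 0ccb, 10c7, 271d, 44a7, 8a25, 9bf8, b1b7, c188, cad9, cdae, ff09}.
That is 12 commits.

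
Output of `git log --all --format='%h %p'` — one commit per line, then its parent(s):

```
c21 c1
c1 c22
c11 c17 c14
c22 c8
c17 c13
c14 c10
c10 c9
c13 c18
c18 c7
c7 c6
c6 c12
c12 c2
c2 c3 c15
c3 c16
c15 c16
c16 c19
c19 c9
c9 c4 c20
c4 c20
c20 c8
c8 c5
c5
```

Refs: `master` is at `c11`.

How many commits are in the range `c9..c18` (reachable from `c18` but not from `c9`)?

9

Reachable from c18: {c12, c15, c16, c18, c19, c2, c20, c3, c4, c5, c6, c7, c8, c9}.
Reachable from c9: {c20, c4, c5, c8, c9}.
In c18's history but not c9's: {c12, c15, c16, c18, c19, c2, c3, c6, c7} — 9 commits.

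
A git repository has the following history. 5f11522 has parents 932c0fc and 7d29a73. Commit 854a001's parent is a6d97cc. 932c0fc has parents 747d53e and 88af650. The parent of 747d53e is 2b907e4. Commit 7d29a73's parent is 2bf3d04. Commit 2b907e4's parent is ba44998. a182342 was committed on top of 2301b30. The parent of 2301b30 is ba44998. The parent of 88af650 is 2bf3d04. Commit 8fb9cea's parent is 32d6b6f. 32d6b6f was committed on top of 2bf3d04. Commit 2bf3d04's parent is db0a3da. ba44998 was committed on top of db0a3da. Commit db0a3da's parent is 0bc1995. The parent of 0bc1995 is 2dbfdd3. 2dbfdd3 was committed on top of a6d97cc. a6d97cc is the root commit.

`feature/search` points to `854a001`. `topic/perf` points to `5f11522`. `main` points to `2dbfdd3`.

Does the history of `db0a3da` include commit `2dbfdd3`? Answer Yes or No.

Yes

Ancestors of db0a3da (commits reachable by following parents): {0bc1995, 2dbfdd3, a6d97cc, db0a3da}.
2dbfdd3 is in that set, so it is an ancestor of db0a3da.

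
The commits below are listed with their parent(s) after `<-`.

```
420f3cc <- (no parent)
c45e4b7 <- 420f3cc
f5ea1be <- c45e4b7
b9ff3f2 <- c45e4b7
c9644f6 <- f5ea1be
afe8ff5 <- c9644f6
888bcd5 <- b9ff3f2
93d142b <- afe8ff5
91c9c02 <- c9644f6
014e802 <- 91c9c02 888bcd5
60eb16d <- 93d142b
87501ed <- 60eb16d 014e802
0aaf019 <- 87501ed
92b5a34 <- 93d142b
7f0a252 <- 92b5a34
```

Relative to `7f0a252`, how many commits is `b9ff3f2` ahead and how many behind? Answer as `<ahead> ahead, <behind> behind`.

1 ahead, 6 behind

Reachable from b9ff3f2: {420f3cc, b9ff3f2, c45e4b7}.
Reachable from 7f0a252: {420f3cc, 7f0a252, 92b5a34, 93d142b, afe8ff5, c45e4b7, c9644f6, f5ea1be}.
Only in b9ff3f2's history (ahead): {b9ff3f2} — 1.
Only in 7f0a252's history (behind): {7f0a252, 92b5a34, 93d142b, afe8ff5, c9644f6, f5ea1be} — 6.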